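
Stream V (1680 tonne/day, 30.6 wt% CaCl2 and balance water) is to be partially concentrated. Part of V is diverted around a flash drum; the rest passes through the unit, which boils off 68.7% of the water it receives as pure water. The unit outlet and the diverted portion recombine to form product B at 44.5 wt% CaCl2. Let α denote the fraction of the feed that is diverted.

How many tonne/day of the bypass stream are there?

579.4 tonne/day

All 1680×0.306 = 514.08 tonne/day of CaCl2 reaches B, so B = 514.08/0.445 = 1155.2 tonne/day and vapour = 524.76 tonne/day.
The evaporator receives (1−α)·1680 of feed at 0.694 water and removes 0.687 of that water:
0.687×0.694×(1−α)×1680 = 524.76
(1−α) = 524.76/800.99 = 0.6551;  α = 0.3449.
Bypass flow = 0.3449×1680 = 579.35 tonne/day.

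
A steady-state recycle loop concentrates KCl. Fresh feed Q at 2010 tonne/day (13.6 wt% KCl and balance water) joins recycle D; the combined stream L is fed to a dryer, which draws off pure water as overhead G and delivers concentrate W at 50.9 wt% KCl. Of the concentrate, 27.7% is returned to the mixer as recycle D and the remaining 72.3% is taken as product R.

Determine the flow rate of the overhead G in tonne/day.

1473 tonne/day

Overall KCl balance (none leaves overhead): KCl in fresh feed = KCl in product, i.e. 2010×0.136 = (1−0.277)·W·0.509.
W = 273.36/(0.509×0.723) = 742.81 tonne/day.
Recycle D = 0.277×742.81 = 205.76 tonne/day.
Combined feed L = 2010 + 205.76 = 2215.8 tonne/day.
Overhead G = L − W = 2215.8 − 742.81 = 1472.9 tonne/day.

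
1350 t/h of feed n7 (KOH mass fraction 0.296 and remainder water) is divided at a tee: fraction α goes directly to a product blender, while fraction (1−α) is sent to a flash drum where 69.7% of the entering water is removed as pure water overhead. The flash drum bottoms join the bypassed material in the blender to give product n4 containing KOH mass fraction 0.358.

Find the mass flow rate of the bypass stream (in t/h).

All 1350×0.296 = 399.6 t/h of KOH reaches n4, so n4 = 399.6/0.358 = 1116.2 t/h and vapour = 233.8 t/h.
The evaporator receives (1−α)·1350 of feed at 0.704 water and removes 0.697 of that water:
0.697×0.704×(1−α)×1350 = 233.8
(1−α) = 233.8/662.43 = 0.3529;  α = 0.6471.
Bypass flow = 0.6471×1350 = 873.53 t/h.

873.5 t/h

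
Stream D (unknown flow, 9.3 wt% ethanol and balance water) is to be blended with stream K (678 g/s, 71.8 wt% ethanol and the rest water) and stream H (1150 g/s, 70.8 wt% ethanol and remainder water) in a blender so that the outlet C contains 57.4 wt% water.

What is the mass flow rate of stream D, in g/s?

1568 g/s

Let D be the unknown flow. Total out = 1828 + D.
water balance: 527 + 0.907·D = 0.574·(1828 + D)
(0.907 − 0.574)·D = 0.574×1828 − 527 = 522.28
D = 522.28 / 0.333 = 1568.4 g/s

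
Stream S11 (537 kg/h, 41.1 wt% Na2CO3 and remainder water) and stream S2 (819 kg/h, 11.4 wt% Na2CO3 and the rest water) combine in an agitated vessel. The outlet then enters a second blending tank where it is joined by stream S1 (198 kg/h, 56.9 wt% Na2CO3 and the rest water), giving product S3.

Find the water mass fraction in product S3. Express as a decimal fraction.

0.725

Overall, product flow = 1554 kg/h.
water in = 537×0.589 + 819×0.886 + 198×0.431 = 1127.3 kg/h.
water fraction in S3 = 0.725.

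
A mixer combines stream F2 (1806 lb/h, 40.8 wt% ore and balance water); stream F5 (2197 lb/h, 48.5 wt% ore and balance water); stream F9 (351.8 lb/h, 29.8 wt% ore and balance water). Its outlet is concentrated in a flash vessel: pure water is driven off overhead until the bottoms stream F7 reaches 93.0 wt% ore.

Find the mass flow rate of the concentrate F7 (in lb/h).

ore entering = 1806×0.408 + 2197×0.485 + 351.8×0.298 = 1907.2 lb/h.
All ore reports to F7, so F7 = 1907.2/0.930 = 2050.8 lb/h.

2051 lb/h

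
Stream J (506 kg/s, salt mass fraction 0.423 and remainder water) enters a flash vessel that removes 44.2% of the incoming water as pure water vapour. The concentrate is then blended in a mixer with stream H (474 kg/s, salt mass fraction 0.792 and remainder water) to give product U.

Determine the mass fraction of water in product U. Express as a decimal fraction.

0.307

Vapour removed = 0.442×0.577×506 = 129.05 kg/s; concentrate = 376.95 kg/s.
water reaching the mixer = 162.91 (from concentrate) + 474×0.208 = 261.51 kg/s.
Product flow = 376.95 + 474 = 850.95 kg/s; water fraction = 0.307.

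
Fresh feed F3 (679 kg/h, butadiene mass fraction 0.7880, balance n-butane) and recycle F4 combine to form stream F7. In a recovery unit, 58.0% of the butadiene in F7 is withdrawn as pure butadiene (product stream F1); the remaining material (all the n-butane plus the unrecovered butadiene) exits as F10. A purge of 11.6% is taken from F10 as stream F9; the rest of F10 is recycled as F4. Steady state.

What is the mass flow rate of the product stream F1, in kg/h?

butadiene in F7: m_A = 679×0.788 + (1−0.116)·(1−0.580)·m_A, so m_A = 535.05/0.6287 = 851.02 kg/h.
Product F1 = 0.580×851.02 = 493.59 kg/h.

493.6 kg/h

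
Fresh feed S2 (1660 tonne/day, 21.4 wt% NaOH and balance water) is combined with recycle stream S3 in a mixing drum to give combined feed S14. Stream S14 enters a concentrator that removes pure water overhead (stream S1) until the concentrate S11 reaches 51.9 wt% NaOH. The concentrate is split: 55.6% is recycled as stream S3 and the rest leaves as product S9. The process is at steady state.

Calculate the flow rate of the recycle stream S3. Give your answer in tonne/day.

Overall NaOH balance (none leaves overhead): NaOH in fresh feed = NaOH in product, i.e. 1660×0.214 = (1−0.556)·S11·0.519.
S11 = 355.24/(0.519×0.444) = 1541.6 tonne/day.
Recycle S3 = 0.556×1541.6 = 857.13 tonne/day.

857.1 tonne/day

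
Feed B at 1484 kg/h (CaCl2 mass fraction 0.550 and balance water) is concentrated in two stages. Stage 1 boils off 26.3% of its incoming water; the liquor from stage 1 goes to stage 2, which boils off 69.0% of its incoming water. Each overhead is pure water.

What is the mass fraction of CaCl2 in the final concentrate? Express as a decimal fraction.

0.843

water in feed = 1484×0.450 = 667.8 kg/h.
After stage 1: water left = (1−0.263)×667.8 = 492.17; stream total = 1308.4 kg/h.
After stage 2: water left = (1−0.690)×492.17 = 152.57; final concentrate = 968.77 kg/h.
CaCl2 fraction = 816.2/968.77 = 0.843.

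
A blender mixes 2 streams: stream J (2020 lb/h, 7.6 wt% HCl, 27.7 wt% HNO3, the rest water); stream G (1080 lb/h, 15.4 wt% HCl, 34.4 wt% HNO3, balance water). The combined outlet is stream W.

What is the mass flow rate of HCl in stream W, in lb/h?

HCl out = HCl in = 2020×0.076 + 1080×0.154 = 319.84 lb/h.

319.8 lb/h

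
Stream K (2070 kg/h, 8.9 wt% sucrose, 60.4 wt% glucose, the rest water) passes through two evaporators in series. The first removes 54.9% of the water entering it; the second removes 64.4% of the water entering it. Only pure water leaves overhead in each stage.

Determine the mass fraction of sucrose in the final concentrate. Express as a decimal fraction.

water in feed = 2070×0.307 = 635.49 kg/h.
After stage 1: water left = (1−0.549)×635.49 = 286.61; stream total = 1721.1 kg/h.
After stage 2: water left = (1−0.644)×286.61 = 102.03; final concentrate = 1536.5 kg/h.
sucrose fraction = 184.23/1536.5 = 0.120.

0.120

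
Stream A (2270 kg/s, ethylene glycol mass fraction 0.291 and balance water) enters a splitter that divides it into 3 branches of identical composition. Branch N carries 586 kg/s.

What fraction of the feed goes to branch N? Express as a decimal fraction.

Fraction to N = 586/2270 = 0.2581.

0.258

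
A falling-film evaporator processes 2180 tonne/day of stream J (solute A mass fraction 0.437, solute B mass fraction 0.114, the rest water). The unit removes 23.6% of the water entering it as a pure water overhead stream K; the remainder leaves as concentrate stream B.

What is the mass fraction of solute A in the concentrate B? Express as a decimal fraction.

0.489

solute A is not removed: 2180×0.437 = 952.66 tonne/day of solute A enters B.
water entering = 2180×0.449 = 978.82 tonne/day; overhead removed = 0.236×978.82 = 231 tonne/day.
Concentrate = 2180 − 231 = 1949 tonne/day.
Mass fraction = 952.66/1949 = 0.489.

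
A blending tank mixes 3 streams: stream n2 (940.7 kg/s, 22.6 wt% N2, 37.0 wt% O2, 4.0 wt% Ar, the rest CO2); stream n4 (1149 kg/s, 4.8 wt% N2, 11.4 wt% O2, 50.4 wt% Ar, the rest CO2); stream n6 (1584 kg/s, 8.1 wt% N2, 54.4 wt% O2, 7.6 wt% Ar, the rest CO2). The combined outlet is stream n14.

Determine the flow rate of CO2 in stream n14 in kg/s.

1200 kg/s

CO2 out = CO2 in = 940.7×0.364 + 1149×0.334 + 1584×0.299 = 1199.8 kg/s.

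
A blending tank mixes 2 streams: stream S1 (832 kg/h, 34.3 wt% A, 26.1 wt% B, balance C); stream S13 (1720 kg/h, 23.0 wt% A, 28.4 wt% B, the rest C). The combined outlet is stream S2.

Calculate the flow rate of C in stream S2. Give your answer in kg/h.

C out = C in = 832×0.396 + 1720×0.486 = 1165.4 kg/h.

1165 kg/h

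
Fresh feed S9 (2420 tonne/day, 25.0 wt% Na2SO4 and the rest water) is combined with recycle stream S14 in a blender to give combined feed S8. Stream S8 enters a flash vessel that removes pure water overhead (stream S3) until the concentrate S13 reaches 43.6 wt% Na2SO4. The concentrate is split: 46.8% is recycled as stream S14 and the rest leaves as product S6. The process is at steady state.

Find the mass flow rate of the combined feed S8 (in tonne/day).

Overall Na2SO4 balance (none leaves overhead): Na2SO4 in fresh feed = Na2SO4 in product, i.e. 2420×0.250 = (1−0.468)·S13·0.436.
S13 = 605/(0.436×0.532) = 2608.3 tonne/day.
Recycle S14 = 0.468×2608.3 = 1220.7 tonne/day.
Combined feed S8 = 2420 + 1220.7 = 3640.7 tonne/day.

3641 tonne/day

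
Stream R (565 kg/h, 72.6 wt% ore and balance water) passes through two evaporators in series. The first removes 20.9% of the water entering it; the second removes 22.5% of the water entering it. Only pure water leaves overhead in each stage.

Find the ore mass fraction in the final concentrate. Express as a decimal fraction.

water in feed = 565×0.274 = 154.81 kg/h.
After stage 1: water left = (1−0.209)×154.81 = 122.45; stream total = 532.64 kg/h.
After stage 2: water left = (1−0.225)×122.45 = 94.902; final concentrate = 505.09 kg/h.
ore fraction = 410.19/505.09 = 0.812.

0.812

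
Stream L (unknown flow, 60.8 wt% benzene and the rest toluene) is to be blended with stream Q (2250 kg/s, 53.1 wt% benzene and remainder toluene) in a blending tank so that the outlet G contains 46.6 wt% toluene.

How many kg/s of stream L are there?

Let L be the unknown flow. Total out = 2250 + L.
toluene balance: 1055.2 + 0.392·L = 0.466·(2250 + L)
(0.392 − 0.466)·L = 0.466×2250 − 1055.2 = -6.75
L = -6.75 / -0.074 = 91.216 kg/s

91.22 kg/s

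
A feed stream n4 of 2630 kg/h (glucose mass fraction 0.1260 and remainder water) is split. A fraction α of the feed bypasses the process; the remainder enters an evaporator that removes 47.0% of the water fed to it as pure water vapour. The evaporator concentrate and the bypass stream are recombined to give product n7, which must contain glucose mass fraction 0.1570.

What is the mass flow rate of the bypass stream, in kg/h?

All 2630×0.126 = 331.38 kg/h of glucose reaches n7, so n7 = 331.38/0.157 = 2110.7 kg/h and vapour = 519.3 kg/h.
The evaporator receives (1−α)·2630 of feed at 0.874 water and removes 0.470 of that water:
0.470×0.874×(1−α)×2630 = 519.3
(1−α) = 519.3/1080.4 = 0.4807;  α = 0.5193.
Bypass flow = 0.5193×2630 = 1365.8 kg/h.

1366 kg/h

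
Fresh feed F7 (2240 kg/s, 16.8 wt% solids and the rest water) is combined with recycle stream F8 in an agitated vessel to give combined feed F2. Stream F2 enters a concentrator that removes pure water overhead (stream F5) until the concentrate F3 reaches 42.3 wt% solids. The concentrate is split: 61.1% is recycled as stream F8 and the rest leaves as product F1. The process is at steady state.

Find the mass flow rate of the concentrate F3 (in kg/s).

Overall solids balance (none leaves overhead): solids in fresh feed = solids in product, i.e. 2240×0.168 = (1−0.611)·F3·0.423.
F3 = 376.32/(0.423×0.389) = 2287 kg/s.

2287 kg/s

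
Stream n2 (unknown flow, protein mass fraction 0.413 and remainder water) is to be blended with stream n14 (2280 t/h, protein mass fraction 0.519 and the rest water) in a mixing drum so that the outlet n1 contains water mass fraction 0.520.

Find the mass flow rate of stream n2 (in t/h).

1327 t/h

Let n2 be the unknown flow. Total out = 2280 + n2.
water balance: 1096.7 + 0.587·n2 = 0.520·(2280 + n2)
(0.587 − 0.520)·n2 = 0.520×2280 − 1096.7 = 88.92
n2 = 88.92 / 0.067 = 1327.2 t/h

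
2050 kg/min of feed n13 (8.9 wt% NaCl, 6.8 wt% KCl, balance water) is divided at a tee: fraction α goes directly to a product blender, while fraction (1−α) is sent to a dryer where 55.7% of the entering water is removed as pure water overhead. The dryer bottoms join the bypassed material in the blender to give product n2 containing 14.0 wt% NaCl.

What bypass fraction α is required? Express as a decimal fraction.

0.224

All 2050×0.089 = 182.45 kg/min of NaCl reaches n2, so n2 = 182.45/0.140 = 1303.2 kg/min and vapour = 746.79 kg/min.
The evaporator receives (1−α)·2050 of feed at 0.843 water and removes 0.557 of that water:
0.557×0.843×(1−α)×2050 = 746.79
(1−α) = 746.79/962.58 = 0.7758;  α = 0.2242.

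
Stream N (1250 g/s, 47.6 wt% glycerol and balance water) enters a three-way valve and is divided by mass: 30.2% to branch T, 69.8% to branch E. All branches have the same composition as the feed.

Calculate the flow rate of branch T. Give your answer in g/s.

377.5 g/s

Branch T flow = 0.302×1250 = 377.5 g/s.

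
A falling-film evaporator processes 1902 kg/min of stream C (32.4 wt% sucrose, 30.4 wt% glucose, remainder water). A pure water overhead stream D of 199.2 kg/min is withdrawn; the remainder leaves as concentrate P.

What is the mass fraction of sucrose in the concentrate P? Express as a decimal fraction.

sucrose is not removed: 1902×0.324 = 616.25 kg/min of sucrose enters P.
Concentrate = 1902 − 199.2 = 1702.8 kg/min.
Mass fraction = 616.25/1702.8 = 0.362.

0.362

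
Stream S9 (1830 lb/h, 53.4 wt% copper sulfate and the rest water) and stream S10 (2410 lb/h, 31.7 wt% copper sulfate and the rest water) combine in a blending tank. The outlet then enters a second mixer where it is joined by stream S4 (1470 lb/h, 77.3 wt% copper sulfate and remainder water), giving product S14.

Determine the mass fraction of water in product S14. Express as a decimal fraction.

0.496

Overall, product flow = 5710 lb/h.
water in = 1830×0.466 + 2410×0.683 + 1470×0.227 = 2832.5 lb/h.
water fraction in S14 = 0.496.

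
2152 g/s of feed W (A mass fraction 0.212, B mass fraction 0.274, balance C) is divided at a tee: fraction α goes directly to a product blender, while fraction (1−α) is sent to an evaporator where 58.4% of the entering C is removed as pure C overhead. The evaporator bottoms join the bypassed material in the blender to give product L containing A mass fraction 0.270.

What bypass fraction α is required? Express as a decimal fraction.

0.284

All 2152×0.212 = 456.22 g/s of A reaches L, so L = 456.22/0.270 = 1689.7 g/s and vapour = 462.28 g/s.
The evaporator receives (1−α)·2152 of feed at 0.514 C and removes 0.584 of that C:
0.584×0.514×(1−α)×2152 = 462.28
(1−α) = 462.28/645.98 = 0.7156;  α = 0.2844.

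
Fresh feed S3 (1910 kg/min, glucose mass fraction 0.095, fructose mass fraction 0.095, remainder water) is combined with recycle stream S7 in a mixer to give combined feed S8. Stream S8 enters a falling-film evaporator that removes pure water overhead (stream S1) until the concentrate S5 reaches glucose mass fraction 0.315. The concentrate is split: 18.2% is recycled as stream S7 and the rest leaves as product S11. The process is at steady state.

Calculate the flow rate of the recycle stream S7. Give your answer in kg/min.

Overall glucose balance (none leaves overhead): glucose in fresh feed = glucose in product, i.e. 1910×0.095 = (1−0.182)·S5·0.315.
S5 = 181.45/(0.315×0.818) = 704.2 kg/min.
Recycle S7 = 0.182×704.2 = 128.16 kg/min.

128.2 kg/min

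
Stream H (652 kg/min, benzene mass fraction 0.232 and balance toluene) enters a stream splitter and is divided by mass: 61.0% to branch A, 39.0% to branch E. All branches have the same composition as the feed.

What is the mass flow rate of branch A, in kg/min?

397.7 kg/min

Branch A flow = 0.610×652 = 397.72 kg/min.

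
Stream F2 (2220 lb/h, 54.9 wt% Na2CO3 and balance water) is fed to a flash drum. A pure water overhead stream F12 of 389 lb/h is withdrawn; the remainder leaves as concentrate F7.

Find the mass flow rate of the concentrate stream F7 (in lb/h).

Concentrate = 2220 − 389 = 1831 lb/h.

1831 lb/h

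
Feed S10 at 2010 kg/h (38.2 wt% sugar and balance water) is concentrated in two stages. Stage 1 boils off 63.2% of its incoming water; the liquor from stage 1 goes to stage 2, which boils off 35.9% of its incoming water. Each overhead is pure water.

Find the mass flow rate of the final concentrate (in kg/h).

1061 kg/h

water in feed = 2010×0.618 = 1242.2 kg/h.
After stage 1: water left = (1−0.632)×1242.2 = 457.12; stream total = 1224.9 kg/h.
After stage 2: water left = (1−0.359)×457.12 = 293.02; final concentrate = 1060.8 kg/h.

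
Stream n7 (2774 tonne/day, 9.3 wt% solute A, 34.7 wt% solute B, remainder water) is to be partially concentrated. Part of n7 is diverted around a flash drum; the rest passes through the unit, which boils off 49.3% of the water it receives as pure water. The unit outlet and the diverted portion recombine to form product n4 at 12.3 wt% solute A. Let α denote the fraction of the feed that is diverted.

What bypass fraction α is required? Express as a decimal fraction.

0.117

All 2774×0.093 = 257.98 tonne/day of solute A reaches n4, so n4 = 257.98/0.123 = 2097.4 tonne/day and vapour = 676.59 tonne/day.
The evaporator receives (1−α)·2774 of feed at 0.560 water and removes 0.493 of that water:
0.493×0.560×(1−α)×2774 = 676.59
(1−α) = 676.59/765.85 = 0.8834;  α = 0.1166.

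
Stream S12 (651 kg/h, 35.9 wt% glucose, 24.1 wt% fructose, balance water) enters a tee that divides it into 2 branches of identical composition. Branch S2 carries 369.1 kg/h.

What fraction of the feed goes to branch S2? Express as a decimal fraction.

Fraction to S2 = 369.1/651 = 0.5670.

0.567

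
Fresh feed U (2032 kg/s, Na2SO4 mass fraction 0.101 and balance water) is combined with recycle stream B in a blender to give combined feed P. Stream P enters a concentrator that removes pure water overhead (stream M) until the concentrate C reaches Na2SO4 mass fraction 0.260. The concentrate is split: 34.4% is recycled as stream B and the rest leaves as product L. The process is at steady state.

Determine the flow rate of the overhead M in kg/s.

Overall Na2SO4 balance (none leaves overhead): Na2SO4 in fresh feed = Na2SO4 in product, i.e. 2032×0.101 = (1−0.344)·C·0.260.
C = 205.23/(0.260×0.656) = 1203.3 kg/s.
Recycle B = 0.344×1203.3 = 413.93 kg/s.
Combined feed P = 2032 + 413.93 = 2445.9 kg/s.
Overhead M = P − C = 2445.9 − 1203.3 = 1242.6 kg/s.

1243 kg/s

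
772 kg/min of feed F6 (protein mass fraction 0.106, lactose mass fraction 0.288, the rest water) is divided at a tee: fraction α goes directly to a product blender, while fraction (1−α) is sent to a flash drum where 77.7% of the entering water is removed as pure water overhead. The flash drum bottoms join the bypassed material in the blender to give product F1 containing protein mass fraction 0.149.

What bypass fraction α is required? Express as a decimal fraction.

All 772×0.106 = 81.832 kg/min of protein reaches F1, so F1 = 81.832/0.149 = 549.21 kg/min and vapour = 222.79 kg/min.
The evaporator receives (1−α)·772 of feed at 0.606 water and removes 0.777 of that water:
0.777×0.606×(1−α)×772 = 222.79
(1−α) = 222.79/363.51 = 0.6129;  α = 0.3871.

0.387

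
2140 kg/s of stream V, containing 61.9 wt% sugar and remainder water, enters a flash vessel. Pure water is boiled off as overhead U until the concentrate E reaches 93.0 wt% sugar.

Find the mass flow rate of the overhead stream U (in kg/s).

sugar is conserved: 2140×0.619 = 1324.7 kg/s all reports to the concentrate.
Concentrate = 1324.7/(target fraction) = 1424.4 kg/s.
Overhead = 2140 − 1424.4 = 715.63 kg/s.

715.6 kg/s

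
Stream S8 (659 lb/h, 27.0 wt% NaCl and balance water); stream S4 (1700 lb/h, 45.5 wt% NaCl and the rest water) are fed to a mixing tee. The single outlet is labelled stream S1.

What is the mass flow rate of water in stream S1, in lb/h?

water out = water in = 659×0.730 + 1700×0.545 = 1407.6 lb/h.

1408 lb/h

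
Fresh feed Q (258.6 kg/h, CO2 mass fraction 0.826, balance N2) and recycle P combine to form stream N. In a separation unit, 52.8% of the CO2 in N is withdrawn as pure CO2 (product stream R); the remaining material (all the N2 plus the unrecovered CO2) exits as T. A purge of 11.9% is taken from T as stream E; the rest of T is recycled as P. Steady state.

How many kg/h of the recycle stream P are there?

485.2 kg/h

N2 enters only via Q and leaves only via the purge: 258.6×0.174 = 0.119×(N2 in T), and the separation unit passes all N2, so N2 in N = N2 in T = 378.12 kg/h.
CO2 in N: m_A = 258.6×0.826 + (1−0.119)·(1−0.528)·m_A, so m_A = 213.6/0.5842 = 365.65 kg/h.
T = (1−0.528)×365.65 + 378.12 = 550.71 kg/h.
Recycle P = (1−0.119)×550.71 = 485.18 kg/h.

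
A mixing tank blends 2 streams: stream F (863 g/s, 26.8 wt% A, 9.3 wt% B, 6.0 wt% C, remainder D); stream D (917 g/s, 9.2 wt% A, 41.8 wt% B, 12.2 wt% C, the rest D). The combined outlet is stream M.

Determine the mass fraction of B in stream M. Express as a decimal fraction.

0.2604

Total flow out = 863 + 917 = 1780 g/s.
B in = 863×0.093 + 917×0.418 = 463.56 g/s.
B mass fraction in M = 463.56/1780 = 0.2604.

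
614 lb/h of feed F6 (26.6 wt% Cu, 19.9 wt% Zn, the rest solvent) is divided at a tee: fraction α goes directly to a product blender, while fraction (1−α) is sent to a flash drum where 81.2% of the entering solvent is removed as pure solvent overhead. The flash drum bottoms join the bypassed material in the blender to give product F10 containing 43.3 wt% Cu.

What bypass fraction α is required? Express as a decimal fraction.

All 614×0.266 = 163.32 lb/h of Cu reaches F10, so F10 = 163.32/0.433 = 377.19 lb/h and vapour = 236.81 lb/h.
The evaporator receives (1−α)·614 of feed at 0.535 solvent and removes 0.812 of that solvent:
0.812×0.535×(1−α)×614 = 236.81
(1−α) = 236.81/266.73 = 0.8878;  α = 0.1122.

0.112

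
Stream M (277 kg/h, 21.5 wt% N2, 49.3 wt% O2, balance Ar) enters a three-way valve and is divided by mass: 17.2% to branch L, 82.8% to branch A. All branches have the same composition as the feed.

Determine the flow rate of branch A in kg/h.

229.4 kg/h

Branch A flow = 0.828×277 = 229.36 kg/h.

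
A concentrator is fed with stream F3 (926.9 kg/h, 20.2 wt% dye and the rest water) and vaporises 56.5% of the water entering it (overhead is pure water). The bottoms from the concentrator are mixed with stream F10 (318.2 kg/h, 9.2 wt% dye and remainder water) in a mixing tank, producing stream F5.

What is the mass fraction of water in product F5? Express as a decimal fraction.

Vapour removed = 0.565×0.798×926.9 = 417.91 kg/h; concentrate = 508.99 kg/h.
water reaching the mixer = 321.75 (from concentrate) + 318.2×0.908 = 610.68 kg/h.
Product flow = 508.99 + 318.2 = 827.19 kg/h; water fraction = 0.7383.

0.7383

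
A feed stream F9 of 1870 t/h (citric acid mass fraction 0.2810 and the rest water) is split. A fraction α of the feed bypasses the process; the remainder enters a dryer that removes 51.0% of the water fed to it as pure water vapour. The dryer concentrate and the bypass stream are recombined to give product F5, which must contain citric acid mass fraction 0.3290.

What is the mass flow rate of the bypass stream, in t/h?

1126 t/h

All 1870×0.281 = 525.47 t/h of citric acid reaches F5, so F5 = 525.47/0.329 = 1597.2 t/h and vapour = 272.83 t/h.
The evaporator receives (1−α)·1870 of feed at 0.719 water and removes 0.510 of that water:
0.510×0.719×(1−α)×1870 = 272.83
(1−α) = 272.83/685.71 = 0.3979;  α = 0.6021.
Bypass flow = 0.6021×1870 = 1126 t/h.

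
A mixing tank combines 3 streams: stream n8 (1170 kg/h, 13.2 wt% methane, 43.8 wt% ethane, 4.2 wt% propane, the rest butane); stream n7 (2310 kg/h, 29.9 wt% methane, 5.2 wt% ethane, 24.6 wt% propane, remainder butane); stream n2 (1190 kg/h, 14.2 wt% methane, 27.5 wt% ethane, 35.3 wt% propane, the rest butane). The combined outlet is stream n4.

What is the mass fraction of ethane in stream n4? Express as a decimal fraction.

0.206

Total flow out = 1170 + 2310 + 1190 = 4670 kg/h.
ethane in = 1170×0.438 + 2310×0.052 + 1190×0.275 = 959.83 kg/h.
ethane mass fraction in n4 = 959.83/4670 = 0.206.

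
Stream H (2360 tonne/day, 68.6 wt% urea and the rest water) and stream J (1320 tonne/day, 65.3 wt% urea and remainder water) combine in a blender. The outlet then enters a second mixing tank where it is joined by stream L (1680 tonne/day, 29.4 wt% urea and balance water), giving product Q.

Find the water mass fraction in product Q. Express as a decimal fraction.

0.4450

Overall, product flow = 5360 tonne/day.
water in = 2360×0.314 + 1320×0.347 + 1680×0.706 = 2385.2 tonne/day.
water fraction in Q = 0.4450.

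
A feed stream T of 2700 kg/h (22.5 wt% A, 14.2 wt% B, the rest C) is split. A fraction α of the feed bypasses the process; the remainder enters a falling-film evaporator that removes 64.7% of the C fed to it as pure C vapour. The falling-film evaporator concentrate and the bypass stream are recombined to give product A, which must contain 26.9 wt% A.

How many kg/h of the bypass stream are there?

1622 kg/h

All 2700×0.225 = 607.5 kg/h of A reaches A, so A = 607.5/0.269 = 2258.4 kg/h and vapour = 441.64 kg/h.
The evaporator receives (1−α)·2700 of feed at 0.633 C and removes 0.647 of that C:
0.647×0.633×(1−α)×2700 = 441.64
(1−α) = 441.64/1105.8 = 0.3994;  α = 0.6006.
Bypass flow = 0.6006×2700 = 1621.7 kg/h.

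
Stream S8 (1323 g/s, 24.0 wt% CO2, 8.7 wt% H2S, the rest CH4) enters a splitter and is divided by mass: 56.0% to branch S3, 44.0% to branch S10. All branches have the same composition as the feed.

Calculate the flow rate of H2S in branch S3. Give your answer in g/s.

64.46 g/s

Branch S3 total = 0.560×1323 = 740.88 g/s.
H2S in S3 = 0.087×740.88 = 64.457 g/s.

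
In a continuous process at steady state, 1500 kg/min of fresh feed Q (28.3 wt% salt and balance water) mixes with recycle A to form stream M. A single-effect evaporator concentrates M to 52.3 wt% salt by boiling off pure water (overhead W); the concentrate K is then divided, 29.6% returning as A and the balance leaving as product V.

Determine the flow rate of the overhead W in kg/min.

688.3 kg/min

Overall salt balance (none leaves overhead): salt in fresh feed = salt in product, i.e. 1500×0.283 = (1−0.296)·K·0.523.
K = 424.5/(0.523×0.704) = 1152.9 kg/min.
Recycle A = 0.296×1152.9 = 341.27 kg/min.
Combined feed M = 1500 + 341.27 = 1841.3 kg/min.
Overhead W = M − K = 1841.3 − 1152.9 = 688.34 kg/min.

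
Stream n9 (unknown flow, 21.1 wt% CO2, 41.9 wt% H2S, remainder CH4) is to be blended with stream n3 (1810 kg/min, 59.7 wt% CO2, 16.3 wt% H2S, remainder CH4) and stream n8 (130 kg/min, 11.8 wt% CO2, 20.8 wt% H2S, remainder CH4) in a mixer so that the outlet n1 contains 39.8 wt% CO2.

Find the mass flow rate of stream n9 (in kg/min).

1731 kg/min

Let n9 be the unknown flow. Total out = 1940 + n9.
CO2 balance: 1095.9 + 0.211·n9 = 0.398·(1940 + n9)
(0.211 − 0.398)·n9 = 0.398×1940 − 1095.9 = -323.79
n9 = -323.79 / -0.187 = 1731.5 kg/min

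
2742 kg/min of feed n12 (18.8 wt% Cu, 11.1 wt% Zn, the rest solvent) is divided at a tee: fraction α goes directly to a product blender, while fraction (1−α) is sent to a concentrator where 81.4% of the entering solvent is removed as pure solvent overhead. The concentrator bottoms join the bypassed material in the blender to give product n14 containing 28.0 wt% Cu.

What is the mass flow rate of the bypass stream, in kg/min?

All 2742×0.188 = 515.5 kg/min of Cu reaches n14, so n14 = 515.5/0.280 = 1841.1 kg/min and vapour = 900.94 kg/min.
The evaporator receives (1−α)·2742 of feed at 0.701 solvent and removes 0.814 of that solvent:
0.814×0.701×(1−α)×2742 = 900.94
(1−α) = 900.94/1564.6 = 0.5758;  α = 0.4242.
Bypass flow = 0.4242×2742 = 1163.1 kg/min.

1163 kg/min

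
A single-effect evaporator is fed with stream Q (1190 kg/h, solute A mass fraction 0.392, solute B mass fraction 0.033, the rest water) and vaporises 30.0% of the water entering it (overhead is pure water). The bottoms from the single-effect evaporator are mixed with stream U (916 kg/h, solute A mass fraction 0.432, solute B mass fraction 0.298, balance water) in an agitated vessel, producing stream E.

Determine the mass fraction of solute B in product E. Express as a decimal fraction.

Vapour removed = 0.300×0.575×1190 = 205.27 kg/h; concentrate = 984.73 kg/h.
solute B reaching the mixer = 39.27 (from concentrate) + 916×0.298 = 312.24 kg/h.
Product flow = 984.73 + 916 = 1900.7 kg/h; solute B fraction = 0.164.

0.164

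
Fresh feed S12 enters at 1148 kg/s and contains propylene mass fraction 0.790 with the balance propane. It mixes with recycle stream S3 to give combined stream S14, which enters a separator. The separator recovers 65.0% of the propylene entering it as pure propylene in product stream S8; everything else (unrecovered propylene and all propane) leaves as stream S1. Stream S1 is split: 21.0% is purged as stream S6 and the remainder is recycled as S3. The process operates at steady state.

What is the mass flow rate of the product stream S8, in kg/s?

814.8 kg/s

propylene in S14: m_A = 1148×0.790 + (1−0.210)·(1−0.650)·m_A, so m_A = 906.92/0.7235 = 1253.5 kg/s.
Product S8 = 0.650×1253.5 = 814.79 kg/s.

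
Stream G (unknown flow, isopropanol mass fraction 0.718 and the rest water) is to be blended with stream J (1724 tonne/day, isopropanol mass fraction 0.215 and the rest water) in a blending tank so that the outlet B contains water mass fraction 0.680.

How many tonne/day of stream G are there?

454.8 tonne/day

Let G be the unknown flow. Total out = 1724 + G.
water balance: 1353.3 + 0.282·G = 0.680·(1724 + G)
(0.282 − 0.680)·G = 0.680×1724 − 1353.3 = -181.02
G = -181.02 / -0.398 = 454.82 tonne/day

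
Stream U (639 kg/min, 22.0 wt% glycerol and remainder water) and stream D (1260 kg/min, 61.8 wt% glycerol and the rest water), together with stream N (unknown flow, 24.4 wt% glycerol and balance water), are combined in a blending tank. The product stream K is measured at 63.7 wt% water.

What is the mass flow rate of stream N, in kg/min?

1932 kg/min

Let N be the unknown flow. Total out = 1899 + N.
water balance: 979.74 + 0.756·N = 0.637·(1899 + N)
(0.756 − 0.637)·N = 0.637×1899 − 979.74 = 229.92
N = 229.92 / 0.119 = 1932.1 kg/min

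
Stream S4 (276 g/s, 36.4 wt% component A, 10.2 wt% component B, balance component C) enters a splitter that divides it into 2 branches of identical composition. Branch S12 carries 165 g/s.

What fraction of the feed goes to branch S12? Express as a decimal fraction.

0.598

Fraction to S12 = 165/276 = 0.5978.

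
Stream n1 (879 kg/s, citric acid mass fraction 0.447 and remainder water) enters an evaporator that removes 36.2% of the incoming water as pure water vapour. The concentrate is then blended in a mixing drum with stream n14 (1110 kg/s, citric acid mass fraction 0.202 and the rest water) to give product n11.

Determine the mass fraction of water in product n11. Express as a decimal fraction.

Vapour removed = 0.362×0.553×879 = 175.96 kg/s; concentrate = 703.04 kg/s.
water reaching the mixer = 310.12 (from concentrate) + 1110×0.798 = 1195.9 kg/s.
Product flow = 703.04 + 1110 = 1813 kg/s; water fraction = 0.660.

0.660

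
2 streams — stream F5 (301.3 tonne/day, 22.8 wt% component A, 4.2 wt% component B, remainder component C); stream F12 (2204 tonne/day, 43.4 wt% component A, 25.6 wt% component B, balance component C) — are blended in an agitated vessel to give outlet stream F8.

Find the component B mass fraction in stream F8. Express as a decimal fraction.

Total flow out = 301.3 + 2204 = 2505.3 tonne/day.
component B in = 301.3×0.042 + 2204×0.256 = 576.88 tonne/day.
component B mass fraction in F8 = 576.88/2505.3 = 0.230.

0.230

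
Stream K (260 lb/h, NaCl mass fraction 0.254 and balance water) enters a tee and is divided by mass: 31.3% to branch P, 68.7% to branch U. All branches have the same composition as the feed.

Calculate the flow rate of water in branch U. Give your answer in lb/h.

Branch U total = 0.687×260 = 178.62 lb/h.
water in U = 0.746×178.62 = 133.25 lb/h.

133.3 lb/h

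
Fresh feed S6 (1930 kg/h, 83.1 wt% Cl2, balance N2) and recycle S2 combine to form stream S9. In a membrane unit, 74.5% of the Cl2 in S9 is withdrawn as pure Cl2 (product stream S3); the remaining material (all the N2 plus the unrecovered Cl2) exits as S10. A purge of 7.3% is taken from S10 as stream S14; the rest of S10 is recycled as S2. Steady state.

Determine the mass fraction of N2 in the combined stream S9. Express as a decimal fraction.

0.680

N2 enters only via S6 and leaves only via the purge: 1930×0.169 = 0.073×(N2 in S10), and the membrane unit passes all N2, so N2 in S9 = N2 in S10 = 4468.1 kg/h.
Cl2 in S9: m_A = 1930×0.831 + (1−0.073)·(1−0.745)·m_A, so m_A = 1603.8/0.7636 = 2100.3 kg/h.
S9 = 2100.3 + 4468.1 = 6568.4 kg/h.
N2 fraction in S9 = 4468.1/6568.4 = 0.680.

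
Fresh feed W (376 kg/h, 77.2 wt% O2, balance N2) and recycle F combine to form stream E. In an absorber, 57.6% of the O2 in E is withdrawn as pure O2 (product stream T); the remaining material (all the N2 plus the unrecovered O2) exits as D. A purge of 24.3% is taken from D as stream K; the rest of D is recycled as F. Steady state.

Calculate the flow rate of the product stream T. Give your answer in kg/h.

246.2 kg/h

O2 in E: m_A = 376×0.772 + (1−0.243)·(1−0.576)·m_A, so m_A = 290.27/0.6790 = 427.48 kg/h.
Product T = 0.576×427.48 = 246.23 kg/h.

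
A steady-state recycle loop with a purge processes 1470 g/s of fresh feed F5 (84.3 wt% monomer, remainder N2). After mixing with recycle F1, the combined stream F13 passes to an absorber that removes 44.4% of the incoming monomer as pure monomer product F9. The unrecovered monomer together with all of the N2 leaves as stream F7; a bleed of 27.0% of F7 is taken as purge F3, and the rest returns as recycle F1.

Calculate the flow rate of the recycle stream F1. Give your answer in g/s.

N2 enters only via F5 and leaves only via the purge: 1470×0.157 = 0.270×(N2 in F7), and the absorber passes all N2, so N2 in F13 = N2 in F7 = 854.78 g/s.
monomer in F13: m_A = 1470×0.843 + (1−0.270)·(1−0.444)·m_A, so m_A = 1239.2/0.5941 = 2085.8 g/s.
F7 = (1−0.444)×2085.8 + 854.78 = 2014.5 g/s.
Recycle F1 = (1−0.270)×2014.5 = 1470.6 g/s.

1471 g/s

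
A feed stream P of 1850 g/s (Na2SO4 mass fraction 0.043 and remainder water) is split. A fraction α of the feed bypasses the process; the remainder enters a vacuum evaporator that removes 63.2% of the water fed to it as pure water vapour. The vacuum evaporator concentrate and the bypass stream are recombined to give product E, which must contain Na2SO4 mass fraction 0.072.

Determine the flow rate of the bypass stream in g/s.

All 1850×0.043 = 79.55 g/s of Na2SO4 reaches E, so E = 79.55/0.072 = 1104.9 g/s and vapour = 745.14 g/s.
The evaporator receives (1−α)·1850 of feed at 0.957 water and removes 0.632 of that water:
0.632×0.957×(1−α)×1850 = 745.14
(1−α) = 745.14/1118.9 = 0.6659;  α = 0.3341.
Bypass flow = 0.3341×1850 = 618.01 g/s.

618 g/s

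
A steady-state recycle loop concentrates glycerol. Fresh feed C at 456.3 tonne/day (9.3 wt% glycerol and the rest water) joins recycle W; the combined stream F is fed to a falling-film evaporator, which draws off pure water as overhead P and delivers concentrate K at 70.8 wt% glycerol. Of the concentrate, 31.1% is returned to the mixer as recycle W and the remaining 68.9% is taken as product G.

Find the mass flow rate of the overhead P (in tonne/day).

396.4 tonne/day

Overall glycerol balance (none leaves overhead): glycerol in fresh feed = glycerol in product, i.e. 456.3×0.093 = (1−0.311)·K·0.708.
K = 42.436/(0.708×0.689) = 86.992 tonne/day.
Recycle W = 0.311×86.992 = 27.055 tonne/day.
Combined feed F = 456.3 + 27.055 = 483.35 tonne/day.
Overhead P = F − K = 483.35 − 86.992 = 396.36 tonne/day.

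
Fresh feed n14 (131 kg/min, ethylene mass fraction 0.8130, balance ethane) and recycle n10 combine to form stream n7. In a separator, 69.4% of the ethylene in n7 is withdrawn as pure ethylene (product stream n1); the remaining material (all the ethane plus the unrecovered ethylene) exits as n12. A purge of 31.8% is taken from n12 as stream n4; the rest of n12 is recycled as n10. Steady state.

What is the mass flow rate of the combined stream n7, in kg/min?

211.6 kg/min

ethane enters only via n14 and leaves only via the purge: 131×0.187 = 0.318×(ethane in n12), and the separator passes all ethane, so ethane in n7 = ethane in n12 = 77.035 kg/min.
ethylene in n7: m_A = 131×0.813 + (1−0.318)·(1−0.694)·m_A, so m_A = 106.5/0.7913 = 134.59 kg/min.
n7 = 134.59 + 77.035 = 211.63 kg/min.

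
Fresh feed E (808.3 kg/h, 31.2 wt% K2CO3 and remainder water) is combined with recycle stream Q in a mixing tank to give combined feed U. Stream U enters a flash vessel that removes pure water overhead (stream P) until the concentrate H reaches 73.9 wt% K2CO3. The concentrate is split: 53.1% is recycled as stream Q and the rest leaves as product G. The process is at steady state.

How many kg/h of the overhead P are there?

Overall K2CO3 balance (none leaves overhead): K2CO3 in fresh feed = K2CO3 in product, i.e. 808.3×0.312 = (1−0.531)·H·0.739.
H = 252.19/(0.739×0.469) = 727.63 kg/h.
Recycle Q = 0.531×727.63 = 386.37 kg/h.
Combined feed U = 808.3 + 386.37 = 1194.7 kg/h.
Overhead P = U − H = 1194.7 − 727.63 = 467.04 kg/h.

467 kg/h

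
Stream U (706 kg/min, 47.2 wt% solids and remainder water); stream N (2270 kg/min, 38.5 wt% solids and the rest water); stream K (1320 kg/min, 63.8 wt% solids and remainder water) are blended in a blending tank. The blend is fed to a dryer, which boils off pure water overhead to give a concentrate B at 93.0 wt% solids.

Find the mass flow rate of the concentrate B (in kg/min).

solids entering = 706×0.472 + 2270×0.385 + 1320×0.638 = 2049.3 kg/min.
All solids reports to B, so B = 2049.3/0.930 = 2203.6 kg/min.

2204 kg/min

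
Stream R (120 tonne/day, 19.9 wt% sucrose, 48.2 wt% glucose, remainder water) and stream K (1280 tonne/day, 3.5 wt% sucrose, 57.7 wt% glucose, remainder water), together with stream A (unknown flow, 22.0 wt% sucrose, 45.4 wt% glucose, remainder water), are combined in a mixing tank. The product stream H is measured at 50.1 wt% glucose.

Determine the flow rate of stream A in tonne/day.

Let A be the unknown flow. Total out = 1400 + A.
glucose balance: 796.4 + 0.454·A = 0.501·(1400 + A)
(0.454 − 0.501)·A = 0.501×1400 − 796.4 = -95
A = -95 / -0.047 = 2021.3 tonne/day

2021 tonne/day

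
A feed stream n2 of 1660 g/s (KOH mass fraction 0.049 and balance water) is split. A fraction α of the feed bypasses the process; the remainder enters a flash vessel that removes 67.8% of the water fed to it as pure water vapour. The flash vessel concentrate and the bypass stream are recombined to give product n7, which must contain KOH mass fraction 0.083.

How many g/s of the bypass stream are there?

605.4 g/s

All 1660×0.049 = 81.34 g/s of KOH reaches n7, so n7 = 81.34/0.083 = 980 g/s and vapour = 680 g/s.
The evaporator receives (1−α)·1660 of feed at 0.951 water and removes 0.678 of that water:
0.678×0.951×(1−α)×1660 = 680
(1−α) = 680/1070.3 = 0.6353;  α = 0.3647.
Bypass flow = 0.3647×1660 = 605.37 g/s.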